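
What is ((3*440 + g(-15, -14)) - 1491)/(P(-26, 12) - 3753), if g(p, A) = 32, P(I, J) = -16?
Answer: 139/3769 ≈ 0.036880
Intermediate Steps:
((3*440 + g(-15, -14)) - 1491)/(P(-26, 12) - 3753) = ((3*440 + 32) - 1491)/(-16 - 3753) = ((1320 + 32) - 1491)/(-3769) = (1352 - 1491)*(-1/3769) = -139*(-1/3769) = 139/3769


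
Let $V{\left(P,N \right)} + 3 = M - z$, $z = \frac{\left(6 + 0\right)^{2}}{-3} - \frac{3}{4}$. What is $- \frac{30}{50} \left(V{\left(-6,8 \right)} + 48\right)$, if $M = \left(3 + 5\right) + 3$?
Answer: $- \frac{165}{4} \approx -41.25$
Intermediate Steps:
$z = - \frac{51}{4}$ ($z = 6^{2} \left(- \frac{1}{3}\right) - \frac{3}{4} = 36 \left(- \frac{1}{3}\right) - \frac{3}{4} = -12 - \frac{3}{4} = - \frac{51}{4} \approx -12.75$)
$M = 11$ ($M = 8 + 3 = 11$)
$V{\left(P,N \right)} = \frac{83}{4}$ ($V{\left(P,N \right)} = -3 + \left(11 - - \frac{51}{4}\right) = -3 + \left(11 + \frac{51}{4}\right) = -3 + \frac{95}{4} = \frac{83}{4}$)
$- \frac{30}{50} \left(V{\left(-6,8 \right)} + 48\right) = - \frac{30}{50} \left(\frac{83}{4} + 48\right) = \left(-30\right) \frac{1}{50} \cdot \frac{275}{4} = \left(- \frac{3}{5}\right) \frac{275}{4} = - \frac{165}{4}$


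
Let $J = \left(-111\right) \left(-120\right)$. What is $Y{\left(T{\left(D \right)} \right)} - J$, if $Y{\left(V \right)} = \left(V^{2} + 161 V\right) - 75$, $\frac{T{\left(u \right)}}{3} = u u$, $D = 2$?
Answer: $-11319$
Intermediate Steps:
$J = 13320$
$T{\left(u \right)} = 3 u^{2}$ ($T{\left(u \right)} = 3 u u = 3 u^{2}$)
$Y{\left(V \right)} = -75 + V^{2} + 161 V$
$Y{\left(T{\left(D \right)} \right)} - J = \left(-75 + \left(3 \cdot 2^{2}\right)^{2} + 161 \cdot 3 \cdot 2^{2}\right) - 13320 = \left(-75 + \left(3 \cdot 4\right)^{2} + 161 \cdot 3 \cdot 4\right) - 13320 = \left(-75 + 12^{2} + 161 \cdot 12\right) - 13320 = \left(-75 + 144 + 1932\right) - 13320 = 2001 - 13320 = -11319$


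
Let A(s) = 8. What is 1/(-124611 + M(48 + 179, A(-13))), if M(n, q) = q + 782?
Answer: -1/123821 ≈ -8.0762e-6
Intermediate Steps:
M(n, q) = 782 + q
1/(-124611 + M(48 + 179, A(-13))) = 1/(-124611 + (782 + 8)) = 1/(-124611 + 790) = 1/(-123821) = -1/123821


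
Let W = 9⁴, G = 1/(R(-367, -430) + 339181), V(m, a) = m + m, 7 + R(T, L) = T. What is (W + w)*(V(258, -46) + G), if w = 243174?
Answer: 43659774780555/338807 ≈ 1.2886e+8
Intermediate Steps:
R(T, L) = -7 + T
V(m, a) = 2*m
G = 1/338807 (G = 1/((-7 - 367) + 339181) = 1/(-374 + 339181) = 1/338807 ≈ 2.9515e-6)
W = 6561
(W + w)*(V(258, -46) + G) = (6561 + 243174)*(2*258 + 1/338807) = 249735*(516 + 1/338807) = 249735*(174824413/338807) = 43659774780555/338807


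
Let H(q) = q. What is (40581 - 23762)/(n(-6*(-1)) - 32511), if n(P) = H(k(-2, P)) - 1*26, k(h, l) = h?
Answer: -16819/32539 ≈ -0.51689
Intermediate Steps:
n(P) = -28 (n(P) = -2 - 1*26 = -2 - 26 = -28)
(40581 - 23762)/(n(-6*(-1)) - 32511) = (40581 - 23762)/(-28 - 32511) = 16819/(-32539) = 16819*(-1/32539) = -16819/32539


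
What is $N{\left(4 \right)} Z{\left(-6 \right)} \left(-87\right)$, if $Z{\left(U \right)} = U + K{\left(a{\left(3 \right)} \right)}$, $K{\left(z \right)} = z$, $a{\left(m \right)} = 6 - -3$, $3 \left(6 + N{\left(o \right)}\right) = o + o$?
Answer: $870$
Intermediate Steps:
$N{\left(o \right)} = -6 + \frac{2 o}{3}$ ($N{\left(o \right)} = -6 + \frac{o + o}{3} = -6 + \frac{2 o}{3}$)
$a{\left(m \right)} = 9$ ($a{\left(m \right)} = 6 + 3 = 9$)
$Z{\left(U \right)} = 9 + U$ ($Z{\left(U \right)} = U + 9 = 9 + U$)
$N{\left(4 \right)} Z{\left(-6 \right)} \left(-87\right) = \left(-6 + \frac{2}{3} \cdot 4\right) \left(9 - 6\right) \left(-87\right) = \left(-6 + \frac{8}{3}\right) 3 \left(-87\right) = \left(- \frac{10}{3}\right) 3 \left(-87\right) = \left(-10\right) \left(-87\right) = 870$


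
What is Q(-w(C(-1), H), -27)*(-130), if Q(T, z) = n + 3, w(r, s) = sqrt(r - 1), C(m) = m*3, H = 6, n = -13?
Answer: 1300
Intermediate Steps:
C(m) = 3*m
w(r, s) = sqrt(-1 + r)
Q(T, z) = -10 (Q(T, z) = -13 + 3 = -10)
Q(-w(C(-1), H), -27)*(-130) = -10*(-130) = 1300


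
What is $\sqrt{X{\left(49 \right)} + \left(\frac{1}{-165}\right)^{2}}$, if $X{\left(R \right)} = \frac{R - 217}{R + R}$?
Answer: $\frac{i \sqrt{2286851}}{1155} \approx 1.3093 i$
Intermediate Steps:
$X{\left(R \right)} = \frac{-217 + R}{2 R}$
$\sqrt{X{\left(49 \right)} + \left(\frac{1}{-165}\right)^{2}} = \sqrt{\frac{-217 + 49}{2 \cdot 49} + \left(\frac{1}{-165}\right)^{2}} = \sqrt{\frac{1}{2} \cdot \frac{1}{49} \left(-168\right) + \left(- \frac{1}{165}\right)^{2}} = \sqrt{- \frac{12}{7} + \frac{1}{27225}} = \sqrt{- \frac{326693}{190575}} = \frac{i \sqrt{2286851}}{1155}$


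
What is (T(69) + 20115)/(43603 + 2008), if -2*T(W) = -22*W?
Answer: 20874/45611 ≈ 0.45765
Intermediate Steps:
T(W) = 11*W (T(W) = -(-11)*W = 11*W)
(T(69) + 20115)/(43603 + 2008) = (11*69 + 20115)/(43603 + 2008) = (759 + 20115)/45611 = 20874*(1/45611) = 20874/45611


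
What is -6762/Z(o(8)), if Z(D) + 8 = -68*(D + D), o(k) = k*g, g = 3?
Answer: 3381/1636 ≈ 2.0666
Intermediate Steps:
o(k) = 3*k (o(k) = k*3 = 3*k)
Z(D) = -8 - 136*D (Z(D) = -8 - 68*(D + D) = -8 - 136*D)
-6762/Z(o(8)) = -6762/(-8 - 408*8) = -6762/(-8 - 136*24) = -6762/(-8 - 3264) = -6762/(-3272) = -6762*(-1/3272) = 3381/1636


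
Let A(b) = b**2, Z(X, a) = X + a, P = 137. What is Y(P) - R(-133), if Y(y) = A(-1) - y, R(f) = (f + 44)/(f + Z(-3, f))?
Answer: -36673/269 ≈ -136.33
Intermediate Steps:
R(f) = (44 + f)/(-3 + 2*f) (R(f) = (f + 44)/(f + (-3 + f)) = (44 + f)/(-3 + 2*f))
Y(y) = 1 - y (Y(y) = (-1)**2 - y = 1 - y)
Y(P) - R(-133) = (1 - 1*137) - (44 - 133)/(-3 + 2*(-133)) = (1 - 137) - (-89)/(-3 - 266) = -136 - (-89)/(-269) = -136 - (-1)*(-89)/269 = -136 - 1*89/269 = -136 - 89/269 = -36673/269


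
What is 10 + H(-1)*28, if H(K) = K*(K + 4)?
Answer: -74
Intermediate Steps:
H(K) = K*(4 + K)
10 + H(-1)*28 = 10 - (4 - 1)*28 = 10 - 1*3*28 = 10 - 3*28 = 10 - 84 = -74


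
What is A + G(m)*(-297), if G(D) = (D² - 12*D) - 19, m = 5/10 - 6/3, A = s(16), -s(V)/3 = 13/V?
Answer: -5979/16 ≈ -373.69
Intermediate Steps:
s(V) = -39/V
A = -39/16 ≈ -2.4375
m = -3/2 (m = 5*(⅒) - 6*⅓ = ½ - 2 = -3/2 ≈ -1.5000)
G(D) = -19 + D² - 12*D
A + G(m)*(-297) = -39/16 + (-19 + (-3/2)² - 12*(-3/2))*(-297) = -39/16 + (-19 + 9/4 + 18)*(-297) = -39/16 + (5/4)*(-297) = -39/16 - 1485/4 = -5979/16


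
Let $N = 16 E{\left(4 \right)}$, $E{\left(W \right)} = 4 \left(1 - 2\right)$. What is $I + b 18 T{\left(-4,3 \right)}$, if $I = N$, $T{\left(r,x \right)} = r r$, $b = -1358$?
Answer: $-391168$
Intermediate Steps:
$E{\left(W \right)} = -4$ ($E{\left(W \right)} = 4 \left(-1\right) = -4$)
$T{\left(r,x \right)} = r^{2}$
$N = -64$ ($N = 16 \left(-4\right) = -64$)
$I = -64$
$I + b 18 T{\left(-4,3 \right)} = -64 - 1358 \cdot 18 \left(-4\right)^{2} = -64 - 1358 \cdot 18 \cdot 16 = -64 - 391104 = -391168$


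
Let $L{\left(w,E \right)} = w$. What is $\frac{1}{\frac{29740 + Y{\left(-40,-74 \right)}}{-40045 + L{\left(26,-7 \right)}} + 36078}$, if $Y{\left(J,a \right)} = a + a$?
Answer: $\frac{40019}{1443775890} \approx 2.7718 \cdot 10^{-5}$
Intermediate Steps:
$Y{\left(J,a \right)} = 2 a$
$\frac{1}{\frac{29740 + Y{\left(-40,-74 \right)}}{-40045 + L{\left(26,-7 \right)}} + 36078} = \frac{1}{\frac{29740 + 2 \left(-74\right)}{-40045 + 26} + 36078} = \frac{1}{\frac{29740 - 148}{-40019} + 36078} = \frac{1}{29592 \left(- \frac{1}{40019}\right) + 36078} = \frac{1}{- \frac{29592}{40019} + 36078} = \frac{1}{\frac{1443775890}{40019}} = \frac{40019}{1443775890}$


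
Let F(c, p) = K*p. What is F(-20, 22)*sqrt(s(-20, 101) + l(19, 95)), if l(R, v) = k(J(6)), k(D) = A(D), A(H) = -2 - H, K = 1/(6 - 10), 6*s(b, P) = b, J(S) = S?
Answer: -11*I*sqrt(102)/6 ≈ -18.516*I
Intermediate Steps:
s(b, P) = b/6
K = -1/4 (K = 1/(-4) = -1/4 ≈ -0.25000)
k(D) = -2 - D
l(R, v) = -8 (l(R, v) = -2 - 1*6 = -2 - 6 = -8)
F(c, p) = -p/4
F(-20, 22)*sqrt(s(-20, 101) + l(19, 95)) = (-1/4*22)*sqrt((1/6)*(-20) - 8) = -11*sqrt(-10/3 - 8)/2 = -11*I*sqrt(102)/6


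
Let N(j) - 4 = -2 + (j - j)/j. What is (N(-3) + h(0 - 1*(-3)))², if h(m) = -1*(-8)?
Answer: 100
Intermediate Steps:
h(m) = 8
N(j) = 2 (N(j) = 4 + (-2 + (j - j)/j) = 4 + (-2 + 0/j) = 4 + (-2 + 0) = 4 - 2 = 2)
(N(-3) + h(0 - 1*(-3)))² = (2 + 8)² = 10² = 100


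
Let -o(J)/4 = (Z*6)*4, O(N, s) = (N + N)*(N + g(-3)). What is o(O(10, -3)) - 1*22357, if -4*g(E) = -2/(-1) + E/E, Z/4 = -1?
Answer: -21973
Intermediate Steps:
Z = -4 (Z = 4*(-1) = -4)
g(E) = -3/4 (g(E) = -(-2/(-1) + E/E)/4 = -(-2*(-1) + 1)/4 = -(2 + 1)/4 = -1/4*3 = -3/4)
O(N, s) = 2*N*(-3/4 + N) (O(N, s) = (N + N)*(N - 3/4) = (2*N)*(-3/4 + N) = 2*N*(-3/4 + N))
o(J) = 384 (o(J) = -4*(-4*6)*4 = -(-96)*4 = -4*(-96) = 384)
o(O(10, -3)) - 1*22357 = 384 - 1*22357 = 384 - 22357 = -21973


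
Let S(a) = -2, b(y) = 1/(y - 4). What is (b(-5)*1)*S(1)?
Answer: 2/9 ≈ 0.22222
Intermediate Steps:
b(y) = 1/(-4 + y)
(b(-5)*1)*S(1) = (1/(-4 - 5))*(-2) = (1/(-9))*(-2) = -1/9*1*(-2) = -1/9*(-2) = 2/9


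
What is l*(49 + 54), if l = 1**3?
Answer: 103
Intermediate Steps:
l = 1
l*(49 + 54) = 1*(49 + 54) = 1*103 = 103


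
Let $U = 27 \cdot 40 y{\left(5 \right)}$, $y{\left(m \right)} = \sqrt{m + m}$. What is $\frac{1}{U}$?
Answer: $\frac{\sqrt{10}}{10800} \approx 0.0002928$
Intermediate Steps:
$y{\left(m \right)} = \sqrt{2} \sqrt{m}$ ($y{\left(m \right)} = \sqrt{2 m} = \sqrt{2} \sqrt{m}$)
$U = 1080 \sqrt{10}$ ($U = 27 \cdot 40 \sqrt{2} \sqrt{5} = 1080 \sqrt{10} \approx 3415.3$)
$\frac{1}{U} = \frac{1}{1080 \sqrt{10}} = \frac{\sqrt{10}}{10800}$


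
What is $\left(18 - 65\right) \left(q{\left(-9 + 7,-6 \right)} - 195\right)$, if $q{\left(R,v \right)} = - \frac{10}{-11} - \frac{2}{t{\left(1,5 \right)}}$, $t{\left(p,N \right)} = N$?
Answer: $\frac{502759}{55} \approx 9141.1$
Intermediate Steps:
$q{\left(R,v \right)} = \frac{28}{55}$ ($q{\left(R,v \right)} = - \frac{10}{-11} - \frac{2}{5} = \left(-10\right) \left(- \frac{1}{11}\right) - \frac{2}{5} = \frac{10}{11} - \frac{2}{5} = \frac{28}{55}$)
$\left(18 - 65\right) \left(q{\left(-9 + 7,-6 \right)} - 195\right) = \left(18 - 65\right) \left(\frac{28}{55} - 195\right) = \left(-47\right) \left(- \frac{10697}{55}\right) = \frac{502759}{55}$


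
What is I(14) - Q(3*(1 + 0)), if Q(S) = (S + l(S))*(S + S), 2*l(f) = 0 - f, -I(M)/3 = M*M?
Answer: -597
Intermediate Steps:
I(M) = -3*M**2 (I(M) = -3*M*M = -3*M**2)
l(f) = -f/2 (l(f) = (0 - f)/2 = (-f)/2 = -f/2)
Q(S) = S**2 (Q(S) = (S - S/2)*(S + S) = (S/2)*(2*S) = S**2)
I(14) - Q(3*(1 + 0)) = -3*14**2 - (3*(1 + 0))**2 = -3*196 - (3*1)**2 = -588 - 1*3**2 = -588 - 1*9 = -588 - 9 = -597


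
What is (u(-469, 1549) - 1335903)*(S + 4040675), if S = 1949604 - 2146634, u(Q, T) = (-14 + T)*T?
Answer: 4004355484740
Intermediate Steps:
u(Q, T) = T*(-14 + T)
S = -197030
(u(-469, 1549) - 1335903)*(S + 4040675) = (1549*(-14 + 1549) - 1335903)*(-197030 + 4040675) = (1549*1535 - 1335903)*3843645 = (2377715 - 1335903)*3843645 = 1041812*3843645 = 4004355484740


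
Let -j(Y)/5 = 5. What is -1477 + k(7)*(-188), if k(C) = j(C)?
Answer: 3223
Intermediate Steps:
j(Y) = -25 (j(Y) = -5*5 = -25)
k(C) = -25
-1477 + k(7)*(-188) = -1477 - 25*(-188) = -1477 + 4700 = 3223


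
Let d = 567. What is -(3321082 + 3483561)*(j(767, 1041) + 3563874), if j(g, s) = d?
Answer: -24254748499563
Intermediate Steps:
j(g, s) = 567
-(3321082 + 3483561)*(j(767, 1041) + 3563874) = -(3321082 + 3483561)*(567 + 3563874) = -6804643*3564441 = -1*24254748499563 = -24254748499563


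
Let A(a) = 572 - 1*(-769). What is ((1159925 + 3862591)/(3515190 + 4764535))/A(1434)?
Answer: 1674172/3701037075 ≈ 0.00045235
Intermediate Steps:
A(a) = 1341 (A(a) = 572 + 769 = 1341)
((1159925 + 3862591)/(3515190 + 4764535))/A(1434) = ((1159925 + 3862591)/(3515190 + 4764535))/1341 = (5022516/8279725)*(1/1341) = 1674172/3701037075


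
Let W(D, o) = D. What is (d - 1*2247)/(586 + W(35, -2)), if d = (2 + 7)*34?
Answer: -647/207 ≈ -3.1256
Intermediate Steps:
d = 306 (d = 9*34 = 306)
(d - 1*2247)/(586 + W(35, -2)) = (306 - 1*2247)/(586 + 35) = (306 - 2247)/621 = -1941*1/621 = -647/207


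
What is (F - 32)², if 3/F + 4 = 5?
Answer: 841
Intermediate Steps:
F = 3 (F = 3/(-4 + 5) = 3/1 = 3*1 = 3)
(F - 32)² = (3 - 32)² = (-29)² = 841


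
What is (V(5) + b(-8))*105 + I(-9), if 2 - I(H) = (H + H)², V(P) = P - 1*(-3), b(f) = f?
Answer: -322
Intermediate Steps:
V(P) = 3 + P (V(P) = P + 3 = 3 + P)
I(H) = 2 - 4*H² (I(H) = 2 - (H + H)² = 2 - (2*H)² = 2 - 4*H²)
(V(5) + b(-8))*105 + I(-9) = ((3 + 5) - 8)*105 + (2 - 4*(-9)²) = (8 - 8)*105 + (2 - 4*81) = 0*105 + (2 - 324) = 0 - 322 = -322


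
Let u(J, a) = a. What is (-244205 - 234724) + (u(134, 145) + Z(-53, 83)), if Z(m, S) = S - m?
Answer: -478648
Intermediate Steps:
(-244205 - 234724) + (u(134, 145) + Z(-53, 83)) = (-244205 - 234724) + (145 + (83 - 1*(-53))) = -478929 + (145 + (83 + 53)) = -478929 + (145 + 136) = -478929 + 281 = -478648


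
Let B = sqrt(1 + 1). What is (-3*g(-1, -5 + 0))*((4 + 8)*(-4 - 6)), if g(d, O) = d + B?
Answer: -360 + 360*sqrt(2) ≈ 149.12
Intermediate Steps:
B = sqrt(2) ≈ 1.4142
g(d, O) = d + sqrt(2)
(-3*g(-1, -5 + 0))*((4 + 8)*(-4 - 6)) = (-3*(-1 + sqrt(2)))*((4 + 8)*(-4 - 6)) = (3 - 3*sqrt(2))*(12*(-10)) = (3 - 3*sqrt(2))*(-120) = -360 + 360*sqrt(2)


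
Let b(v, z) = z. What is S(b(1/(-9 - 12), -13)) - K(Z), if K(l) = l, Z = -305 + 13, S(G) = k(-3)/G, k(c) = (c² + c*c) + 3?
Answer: 3775/13 ≈ 290.38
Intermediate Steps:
k(c) = 3 + 2*c² (k(c) = (c² + c²) + 3 = 2*c² + 3 = 3 + 2*c²)
S(G) = 21/G (S(G) = (3 + 2*(-3)²)/G = (3 + 2*9)/G = (3 + 18)/G = 21/G)
Z = -292
S(b(1/(-9 - 12), -13)) - K(Z) = 21/(-13) - 1*(-292) = 21*(-1/13) + 292 = -21/13 + 292 = 3775/13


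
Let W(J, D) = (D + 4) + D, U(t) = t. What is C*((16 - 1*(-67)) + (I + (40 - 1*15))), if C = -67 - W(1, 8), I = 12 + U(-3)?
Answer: -10179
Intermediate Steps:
I = 9 (I = 12 - 3 = 9)
W(J, D) = 4 + 2*D (W(J, D) = (4 + D) + D = 4 + 2*D)
C = -87 (C = -67 - (4 + 2*8) = -67 - (4 + 16) = -67 - 1*20 = -67 - 20 = -87)
C*((16 - 1*(-67)) + (I + (40 - 1*15))) = -87*((16 - 1*(-67)) + (9 + (40 - 1*15))) = -87*((16 + 67) + (9 + (40 - 15))) = -87*(83 + (9 + 25)) = -87*(83 + 34) = -87*117 = -10179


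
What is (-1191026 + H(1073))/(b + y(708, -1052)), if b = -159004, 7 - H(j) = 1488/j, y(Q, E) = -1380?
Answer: 1277964875/172092032 ≈ 7.4261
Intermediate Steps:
H(j) = 7 - 1488/j
(-1191026 + H(1073))/(b + y(708, -1052)) = (-1191026 + (7 - 1488/1073))/(-159004 - 1380) = (-1191026 + (7 - 1488*1/1073))/(-160384) = (-1191026 + (7 - 1488/1073))*(-1/160384) = (-1191026 + 6023/1073)*(-1/160384) = -1277964875/1073*(-1/160384) = 1277964875/172092032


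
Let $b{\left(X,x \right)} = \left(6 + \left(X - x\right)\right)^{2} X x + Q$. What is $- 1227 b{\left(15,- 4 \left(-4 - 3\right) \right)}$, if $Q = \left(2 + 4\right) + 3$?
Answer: $-25262703$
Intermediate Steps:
$Q = 9$ ($Q = 6 + 3 = 9$)
$b{\left(X,x \right)} = 9 + X x \left(6 + X - x\right)^{2}$ ($b{\left(X,x \right)} = \left(6 + \left(X - x\right)\right)^{2} X x + 9 = \left(6 + X - x\right)^{2} X x + 9 = X \left(6 + X - x\right)^{2} x + 9 = X x \left(6 + X - x\right)^{2} + 9 = 9 + X x \left(6 + X - x\right)^{2}$)
$- 1227 b{\left(15,- 4 \left(-4 - 3\right) \right)} = - 1227 \left(9 + 15 \left(- 4 \left(-4 - 3\right)\right) \left(6 + 15 - - 4 \left(-4 - 3\right)\right)^{2}\right) = - 1227 \left(9 + 15 \left(\left(-4\right) \left(-7\right)\right) \left(6 + 15 - \left(-4\right) \left(-7\right)\right)^{2}\right) = - 1227 \left(9 + 15 \cdot 28 \left(6 + 15 - 28\right)^{2}\right) = - 1227 \left(9 + 15 \cdot 28 \left(-7\right)^{2}\right) = - 1227 \left(9 + 15 \cdot 28 \cdot 49\right) = - 1227 \left(9 + 20580\right) = \left(-1227\right) 20589 = -25262703$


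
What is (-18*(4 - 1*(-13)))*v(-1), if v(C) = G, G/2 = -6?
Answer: 3672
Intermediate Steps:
G = -12 (G = 2*(-6) = -12)
v(C) = -12
(-18*(4 - 1*(-13)))*v(-1) = -18*(4 - 1*(-13))*(-12) = -18*(4 + 13)*(-12) = -18*17*(-12) = -306*(-12) = 3672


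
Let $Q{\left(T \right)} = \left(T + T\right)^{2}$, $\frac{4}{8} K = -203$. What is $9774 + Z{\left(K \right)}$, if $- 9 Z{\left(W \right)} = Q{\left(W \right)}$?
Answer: $- \frac{571378}{9} \approx -63486.0$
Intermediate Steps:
$K = -406$ ($K = 2 \left(-203\right) = -406$)
$Q{\left(T \right)} = 4 T^{2}$ ($Q{\left(T \right)} = \left(2 T\right)^{2} = 4 T^{2}$)
$Z{\left(W \right)} = - \frac{4 W^{2}}{9}$
$9774 + Z{\left(K \right)} = 9774 - \frac{4 \left(-406\right)^{2}}{9} = 9774 - \frac{659344}{9} = - \frac{571378}{9}$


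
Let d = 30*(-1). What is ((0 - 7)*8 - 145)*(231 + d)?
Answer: -40401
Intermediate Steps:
d = -30
((0 - 7)*8 - 145)*(231 + d) = ((0 - 7)*8 - 145)*(231 - 30) = (-7*8 - 145)*201 = (-56 - 145)*201 = -201*201 = -40401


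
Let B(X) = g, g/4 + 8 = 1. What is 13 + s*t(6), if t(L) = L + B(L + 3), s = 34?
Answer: -735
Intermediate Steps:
g = -28 (g = -32 + 4*1 = -32 + 4 = -28)
B(X) = -28
t(L) = -28 + L (t(L) = L - 28 = -28 + L)
13 + s*t(6) = 13 + 34*(-28 + 6) = 13 + 34*(-22) = 13 - 748 = -735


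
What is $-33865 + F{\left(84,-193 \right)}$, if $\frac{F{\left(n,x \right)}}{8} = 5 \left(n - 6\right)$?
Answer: $-30745$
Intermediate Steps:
$F{\left(n,x \right)} = -240 + 40 n$ ($F{\left(n,x \right)} = 8 \cdot 5 \left(n - 6\right) = 8 \cdot 5 \left(-6 + n\right) = 8 \left(-30 + 5 n\right) = -240 + 40 n$)
$-33865 + F{\left(84,-193 \right)} = -33865 + \left(-240 + 40 \cdot 84\right) = -33865 + \left(-240 + 3360\right) = -33865 + 3120 = -30745$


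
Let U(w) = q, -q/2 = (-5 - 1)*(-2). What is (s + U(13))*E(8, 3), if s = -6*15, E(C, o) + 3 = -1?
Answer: 456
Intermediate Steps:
E(C, o) = -4 (E(C, o) = -3 - 1 = -4)
s = -90
q = -24 (q = -2*(-5 - 1)*(-2) = -(-12)*(-2) = -2*12 = -24)
U(w) = -24
(s + U(13))*E(8, 3) = (-90 - 24)*(-4) = -114*(-4) = 456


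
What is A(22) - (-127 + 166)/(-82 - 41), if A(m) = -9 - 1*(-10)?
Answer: 54/41 ≈ 1.3171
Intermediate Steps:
A(m) = 1 (A(m) = -9 + 10 = 1)
A(22) - (-127 + 166)/(-82 - 41) = 1 - (-127 + 166)/(-82 - 41) = 1 - 39/(-123) = 1 - 39*(-1)/123 = 1 - 1*(-13/41) = 1 + 13/41 = 54/41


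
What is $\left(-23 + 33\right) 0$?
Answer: $0$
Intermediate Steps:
$\left(-23 + 33\right) 0 = 10 \cdot 0 = 0$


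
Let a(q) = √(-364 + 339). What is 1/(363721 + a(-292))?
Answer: 363721/132292965866 - 5*I/132292965866 ≈ 2.7494e-6 - 3.7795e-11*I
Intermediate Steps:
a(q) = 5*I (a(q) = √(-25) = 5*I)
1/(363721 + a(-292)) = 1/(363721 + 5*I) = (363721 - 5*I)/132292965866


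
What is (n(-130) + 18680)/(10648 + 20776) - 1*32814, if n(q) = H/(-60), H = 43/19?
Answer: -1175486439883/35823360 ≈ -32813.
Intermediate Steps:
H = 43/19 (H = 43*(1/19) = 43/19 ≈ 2.2632)
n(q) = -43/1140 (n(q) = (43/19)/(-60) = (43/19)*(-1/60) = -43/1140)
(n(-130) + 18680)/(10648 + 20776) - 1*32814 = (-43/1140 + 18680)/(10648 + 20776) - 1*32814 = (21295157/1140)/31424 - 32814 = (21295157/1140)*(1/31424) - 32814 = 21295157/35823360 - 32814 = -1175486439883/35823360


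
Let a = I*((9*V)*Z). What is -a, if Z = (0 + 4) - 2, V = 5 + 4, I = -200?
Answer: 32400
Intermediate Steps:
V = 9
Z = 2 (Z = 4 - 2 = 2)
a = -32400 (a = -200*9*9*2 = -16200*2 = -200*162 = -32400)
-a = -1*(-32400) = 32400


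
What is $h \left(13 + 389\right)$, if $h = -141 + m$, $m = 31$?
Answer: $-44220$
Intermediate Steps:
$h = -110$ ($h = -141 + 31 = -110$)
$h \left(13 + 389\right) = - 110 \left(13 + 389\right) = \left(-110\right) 402 = -44220$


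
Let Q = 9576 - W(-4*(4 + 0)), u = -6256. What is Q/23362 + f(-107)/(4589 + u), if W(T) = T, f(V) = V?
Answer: 9244799/19472227 ≈ 0.47477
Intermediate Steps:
Q = 9592 (Q = 9576 - (-4)*(4 + 0) = 9576 - (-4)*4 = 9576 - 1*(-16) = 9576 + 16 = 9592)
Q/23362 + f(-107)/(4589 + u) = 9592/23362 - 107/(4589 - 6256) = 9592*(1/23362) - 107/(-1667) = 4796/11681 - 107*(-1/1667) = 4796/11681 + 107/1667 = 9244799/19472227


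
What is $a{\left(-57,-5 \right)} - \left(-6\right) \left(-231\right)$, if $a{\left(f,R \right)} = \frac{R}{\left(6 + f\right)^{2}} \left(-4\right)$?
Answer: $- \frac{3604966}{2601} \approx -1386.0$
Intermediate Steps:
$a{\left(f,R \right)} = - \frac{4 R}{\left(6 + f\right)^{2}}$ ($a{\left(f,R \right)} = \frac{R}{\left(6 + f\right)^{2}} \left(-4\right) = - \frac{4 R}{\left(6 + f\right)^{2}}$)
$a{\left(-57,-5 \right)} - \left(-6\right) \left(-231\right) = \left(-4\right) \left(-5\right) \frac{1}{\left(6 - 57\right)^{2}} - \left(-6\right) \left(-231\right) = \left(-4\right) \left(-5\right) \frac{1}{2601} - 1386 = \frac{20}{2601} - 1386 = - \frac{3604966}{2601}$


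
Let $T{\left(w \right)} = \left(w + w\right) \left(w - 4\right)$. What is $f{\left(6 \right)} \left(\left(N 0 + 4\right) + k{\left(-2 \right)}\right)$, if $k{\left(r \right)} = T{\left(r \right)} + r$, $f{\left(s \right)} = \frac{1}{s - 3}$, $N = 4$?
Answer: $\frac{26}{3} \approx 8.6667$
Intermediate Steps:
$f{\left(s \right)} = \frac{1}{-3 + s}$
$T{\left(w \right)} = 2 w \left(-4 + w\right)$
$k{\left(r \right)} = r + 2 r \left(-4 + r\right)$ ($k{\left(r \right)} = 2 r \left(-4 + r\right) + r = r + 2 r \left(-4 + r\right)$)
$f{\left(6 \right)} \left(\left(N 0 + 4\right) + k{\left(-2 \right)}\right) = \frac{\left(4 \cdot 0 + 4\right) - 2 \left(-7 + 2 \left(-2\right)\right)}{-3 + 6} = \frac{\left(0 + 4\right) - 2 \left(-7 - 4\right)}{3} = \frac{4 - -22}{3} = \frac{4 + 22}{3} = \frac{1}{3} \cdot 26 = \frac{26}{3}$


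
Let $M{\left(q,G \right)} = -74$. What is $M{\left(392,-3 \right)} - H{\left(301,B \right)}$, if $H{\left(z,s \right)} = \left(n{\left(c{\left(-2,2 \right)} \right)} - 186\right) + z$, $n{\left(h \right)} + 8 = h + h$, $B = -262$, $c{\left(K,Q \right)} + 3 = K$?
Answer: $-171$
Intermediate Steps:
$c{\left(K,Q \right)} = -3 + K$
$n{\left(h \right)} = -8 + 2 h$ ($n{\left(h \right)} = -8 + \left(h + h\right) = -8 + 2 h$)
$H{\left(z,s \right)} = -204 + z$ ($H{\left(z,s \right)} = \left(\left(-8 + 2 \left(-3 - 2\right)\right) - 186\right) + z = \left(\left(-8 + 2 \left(-5\right)\right) - 186\right) + z = \left(\left(-8 - 10\right) - 186\right) + z = \left(-18 - 186\right) + z = -204 + z$)
$M{\left(392,-3 \right)} - H{\left(301,B \right)} = -74 - \left(-204 + 301\right) = -74 - 97 = -171$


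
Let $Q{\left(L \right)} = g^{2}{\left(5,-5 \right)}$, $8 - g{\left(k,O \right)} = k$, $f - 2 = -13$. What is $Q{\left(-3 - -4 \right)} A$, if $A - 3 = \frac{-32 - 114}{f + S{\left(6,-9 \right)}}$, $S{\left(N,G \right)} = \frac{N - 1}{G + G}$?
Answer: $\frac{29133}{203} \approx 143.51$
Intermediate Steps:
$f = -11$ ($f = 2 - 13 = -11$)
$S{\left(N,G \right)} = \frac{-1 + N}{2 G}$
$A = \frac{3237}{203}$ ($A = 3 + \frac{-32 - 114}{-11 + \frac{-1 + 6}{2 \left(-9\right)}} = 3 - \frac{146}{-11 + \frac{1}{2} \left(- \frac{1}{9}\right) 5} = 3 - \frac{146}{-11 - \frac{5}{18}} = 3 - \frac{146}{- \frac{203}{18}} = 3 - - \frac{2628}{203} = 3 + \frac{2628}{203} = \frac{3237}{203} \approx 15.946$)
$g{\left(k,O \right)} = 8 - k$
$Q{\left(L \right)} = 9$ ($Q{\left(L \right)} = \left(8 - 5\right)^{2} = 3^{2} = 9$)
$Q{\left(-3 - -4 \right)} A = 9 \cdot \frac{3237}{203} = \frac{29133}{203}$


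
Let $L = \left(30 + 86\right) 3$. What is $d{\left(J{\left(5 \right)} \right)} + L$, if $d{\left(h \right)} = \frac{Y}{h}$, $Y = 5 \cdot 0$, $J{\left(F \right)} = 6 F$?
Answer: $348$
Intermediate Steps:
$Y = 0$
$d{\left(h \right)} = 0$ ($d{\left(h \right)} = \frac{0}{h} = 0$)
$L = 348$ ($L = 116 \cdot 3 = 348$)
$d{\left(J{\left(5 \right)} \right)} + L = 0 + 348 = 348$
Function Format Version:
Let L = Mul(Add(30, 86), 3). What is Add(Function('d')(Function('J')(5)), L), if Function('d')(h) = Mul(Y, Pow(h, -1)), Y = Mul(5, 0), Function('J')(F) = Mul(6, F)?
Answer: 348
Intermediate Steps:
Y = 0
Function('d')(h) = 0 (Function('d')(h) = Mul(0, Pow(h, -1)) = 0)
L = 348 (L = Mul(116, 3) = 348)
Add(Function('d')(Function('J')(5)), L) = Add(0, 348) = 348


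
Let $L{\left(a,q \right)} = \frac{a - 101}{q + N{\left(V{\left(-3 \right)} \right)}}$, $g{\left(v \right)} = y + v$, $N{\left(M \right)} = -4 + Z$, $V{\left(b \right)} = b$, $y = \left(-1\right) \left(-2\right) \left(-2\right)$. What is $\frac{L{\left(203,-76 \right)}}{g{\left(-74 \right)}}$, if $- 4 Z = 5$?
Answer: $\frac{68}{4225} \approx 0.016095$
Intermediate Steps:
$Z = - \frac{5}{4}$ ($Z = \left(- \frac{1}{4}\right) 5 = - \frac{5}{4} \approx -1.25$)
$y = -4$ ($y = 2 \left(-2\right) = -4$)
$N{\left(M \right)} = - \frac{21}{4}$ ($N{\left(M \right)} = -4 - \frac{5}{4} = - \frac{21}{4}$)
$g{\left(v \right)} = -4 + v$
$L{\left(a,q \right)} = \frac{-101 + a}{- \frac{21}{4} + q}$ ($L{\left(a,q \right)} = \frac{a - 101}{q - \frac{21}{4}} = \frac{-101 + a}{- \frac{21}{4} + q}$)
$\frac{L{\left(203,-76 \right)}}{g{\left(-74 \right)}} = \frac{4 \frac{1}{-21 + 4 \left(-76\right)} \left(-101 + 203\right)}{-4 - 74} = \frac{4 \frac{1}{-21 - 304} \cdot 102}{-78} = 4 \frac{1}{-325} \cdot 102 \left(- \frac{1}{78}\right) = 4 \left(- \frac{1}{325}\right) 102 \left(- \frac{1}{78}\right) = \left(- \frac{408}{325}\right) \left(- \frac{1}{78}\right) = \frac{68}{4225}$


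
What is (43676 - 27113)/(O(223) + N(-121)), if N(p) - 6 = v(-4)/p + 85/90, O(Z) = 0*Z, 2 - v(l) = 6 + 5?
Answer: 36074214/15287 ≈ 2359.8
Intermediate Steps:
v(l) = -9 (v(l) = 2 - (6 + 5) = 2 - 1*11 = 2 - 11 = -9)
O(Z) = 0
N(p) = 125/18 - 9/p (N(p) = 6 + (-9/p + 85/90) = 6 + (-9/p + 85*(1/90)) = 6 + (-9/p + 17/18) = 6 + (17/18 - 9/p) = 125/18 - 9/p)
(43676 - 27113)/(O(223) + N(-121)) = (43676 - 27113)/(0 + (125/18 - 9/(-121))) = 16563/(0 + (125/18 - 9*(-1/121))) = 16563/(0 + (125/18 + 9/121)) = 16563/(0 + 15287/2178) = 16563/(15287/2178) = 16563*(2178/15287) = 36074214/15287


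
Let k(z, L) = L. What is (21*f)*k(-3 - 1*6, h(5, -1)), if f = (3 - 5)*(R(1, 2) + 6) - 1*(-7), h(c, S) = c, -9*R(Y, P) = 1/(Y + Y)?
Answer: -1540/3 ≈ -513.33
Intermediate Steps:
R(Y, P) = -1/(18*Y) (R(Y, P) = -1/(9*(Y + Y)) = -1/(2*Y)/9 = -1/(18*Y))
f = -44/9 (f = (3 - 5)*(-1/18/1 + 6) - 1*(-7) = -2*(-1/18*1 + 6) + 7 = -2*(-1/18 + 6) + 7 = -2*107/18 + 7 = -107/9 + 7 = -44/9 ≈ -4.8889)
(21*f)*k(-3 - 1*6, h(5, -1)) = (21*(-44/9))*5 = -308/3*5 = -1540/3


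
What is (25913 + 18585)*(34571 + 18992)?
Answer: 2383446374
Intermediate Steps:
(25913 + 18585)*(34571 + 18992) = 44498*53563 = 2383446374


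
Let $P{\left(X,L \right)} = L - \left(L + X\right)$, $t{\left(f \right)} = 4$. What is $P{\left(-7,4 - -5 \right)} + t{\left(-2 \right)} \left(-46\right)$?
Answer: $-177$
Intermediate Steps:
$P{\left(X,L \right)} = - X$ ($P{\left(X,L \right)} = L - \left(L + X\right) = - X$)
$P{\left(-7,4 - -5 \right)} + t{\left(-2 \right)} \left(-46\right) = \left(-1\right) \left(-7\right) + 4 \left(-46\right) = 7 - 184 = -177$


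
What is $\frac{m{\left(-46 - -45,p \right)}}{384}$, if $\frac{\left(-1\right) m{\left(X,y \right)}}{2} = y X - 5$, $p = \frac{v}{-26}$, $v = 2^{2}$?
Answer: $\frac{21}{832} \approx 0.02524$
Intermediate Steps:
$v = 4$
$p = - \frac{2}{13}$ ($p = \frac{4}{-26} = 4 \left(- \frac{1}{26}\right) = - \frac{2}{13} \approx -0.15385$)
$m{\left(X,y \right)} = 10 - 2 X y$ ($m{\left(X,y \right)} = - 2 \left(y X - 5\right) = - 2 \left(X y - 5\right) = - 2 \left(-5 + X y\right) = 10 - 2 X y$)
$\frac{m{\left(-46 - -45,p \right)}}{384} = \frac{10 - 2 \left(-46 - -45\right) \left(- \frac{2}{13}\right)}{384} = \left(10 - 2 \left(-46 + 45\right) \left(- \frac{2}{13}\right)\right) \frac{1}{384} = \left(10 - \left(-2\right) \left(- \frac{2}{13}\right)\right) \frac{1}{384} = \left(10 - \frac{4}{13}\right) \frac{1}{384} = \frac{126}{13} \cdot \frac{1}{384} = \frac{21}{832}$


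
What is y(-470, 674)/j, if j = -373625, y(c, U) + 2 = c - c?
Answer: 2/373625 ≈ 5.3530e-6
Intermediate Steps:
y(c, U) = -2 (y(c, U) = -2 + (c - c) = -2 + 0 = -2)
y(-470, 674)/j = -2/(-373625) = -2*(-1/373625) = 2/373625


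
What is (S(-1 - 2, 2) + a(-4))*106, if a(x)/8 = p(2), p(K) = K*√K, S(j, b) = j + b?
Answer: -106 + 1696*√2 ≈ 2292.5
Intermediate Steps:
S(j, b) = b + j
p(K) = K^(3/2)
a(x) = 16*√2 (a(x) = 8*2^(3/2) = 8*(2*√2) = 16*√2)
(S(-1 - 2, 2) + a(-4))*106 = ((2 + (-1 - 2)) + 16*√2)*106 = ((2 - 3) + 16*√2)*106 = (-1 + 16*√2)*106 = -106 + 1696*√2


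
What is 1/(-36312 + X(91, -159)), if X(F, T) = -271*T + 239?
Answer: 1/7016 ≈ 0.00014253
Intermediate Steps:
X(F, T) = 239 - 271*T
1/(-36312 + X(91, -159)) = 1/(-36312 + (239 - 271*(-159))) = 1/(-36312 + (239 + 43089)) = 1/(-36312 + 43328) = 1/7016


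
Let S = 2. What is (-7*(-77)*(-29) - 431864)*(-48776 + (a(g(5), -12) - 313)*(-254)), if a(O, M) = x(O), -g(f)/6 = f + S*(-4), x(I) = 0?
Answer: -13749731370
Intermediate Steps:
g(f) = 48 - 6*f (g(f) = -6*(f + 2*(-4)) = -6*(f - 8) = -6*(-8 + f) = 48 - 6*f)
a(O, M) = 0
(-7*(-77)*(-29) - 431864)*(-48776 + (a(g(5), -12) - 313)*(-254)) = (-7*(-77)*(-29) - 431864)*(-48776 + (0 - 313)*(-254)) = (539*(-29) - 431864)*(-48776 - 313*(-254)) = (-15631 - 431864)*(-48776 + 79502) = -447495*30726 = -13749731370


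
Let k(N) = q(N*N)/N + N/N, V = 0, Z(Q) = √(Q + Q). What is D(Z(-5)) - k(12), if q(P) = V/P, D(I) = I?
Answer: -1 + I*√10 ≈ -1.0 + 3.1623*I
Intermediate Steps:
Z(Q) = √2*√Q (Z(Q) = √(2*Q) = √2*√Q)
q(P) = 0 (q(P) = 0/P = 0)
k(N) = 1 (k(N) = 0/N + N/N = 0 + 1 = 1)
D(Z(-5)) - k(12) = √2*√(-5) - 1*1 = √2*(I*√5) - 1 = I*√10 - 1 = -1 + I*√10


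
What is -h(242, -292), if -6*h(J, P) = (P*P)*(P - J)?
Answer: -7588496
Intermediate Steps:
h(J, P) = -P**2*(P - J)/6 (h(J, P) = -P*P*(P - J)/6 = -P**2*(P - J)/6)
-h(242, -292) = -(-292)**2*(242 - 1*(-292))/6 = -85264*(242 + 292)/6 = -85264*534/6 = -1*7588496 = -7588496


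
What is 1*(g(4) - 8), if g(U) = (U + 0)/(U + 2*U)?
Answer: -23/3 ≈ -7.6667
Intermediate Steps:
g(U) = 1/3 (g(U) = U/((3*U)) = U*(1/(3*U)) = 1/3)
1*(g(4) - 8) = 1*(1/3 - 8) = 1*(-23/3) = -23/3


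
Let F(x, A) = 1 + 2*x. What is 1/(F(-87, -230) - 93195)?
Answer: -1/93368 ≈ -1.0710e-5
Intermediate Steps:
1/(F(-87, -230) - 93195) = 1/((1 + 2*(-87)) - 93195) = 1/((1 - 174) - 93195) = 1/(-173 - 93195) = 1/(-93368) = -1/93368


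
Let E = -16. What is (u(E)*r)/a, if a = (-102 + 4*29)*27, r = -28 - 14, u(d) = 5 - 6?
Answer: ⅑ ≈ 0.11111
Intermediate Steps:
u(d) = -1
r = -42
a = 378 (a = (-102 + 116)*27 = 14*27 = 378)
(u(E)*r)/a = -1*(-42)/378 = 42*(1/378) = ⅑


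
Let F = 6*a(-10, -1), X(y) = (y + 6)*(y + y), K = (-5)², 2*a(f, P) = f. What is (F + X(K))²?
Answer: 2310400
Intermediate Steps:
a(f, P) = f/2
K = 25
X(y) = 2*y*(6 + y) (X(y) = (6 + y)*(2*y) = 2*y*(6 + y))
F = -30 (F = 6*((½)*(-10)) = 6*(-5) = -30)
(F + X(K))² = (-30 + 2*25*(6 + 25))² = (-30 + 2*25*31)² = (-30 + 1550)² = 1520² = 2310400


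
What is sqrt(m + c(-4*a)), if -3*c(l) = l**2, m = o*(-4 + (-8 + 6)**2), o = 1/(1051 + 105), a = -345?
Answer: 460*I*sqrt(3) ≈ 796.74*I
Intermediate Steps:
o = 1/1156 ≈ 0.00086505
m = 0 (m = (-4 + (-8 + 6)**2)/1156 = (-4 + (-2)**2)/1156 = (-4 + 4)/1156 = (1/1156)*0 = 0)
c(l) = -l**2/3
sqrt(m + c(-4*a)) = sqrt(0 - (-4*(-345))**2/3) = sqrt(0 - 1/3*1380**2) = sqrt(0 - 1/3*1904400) = sqrt(0 - 634800) = sqrt(-634800) = 460*I*sqrt(3)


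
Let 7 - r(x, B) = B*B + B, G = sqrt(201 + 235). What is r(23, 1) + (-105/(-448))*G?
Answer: 5 + 15*sqrt(109)/32 ≈ 9.8939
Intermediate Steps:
G = 2*sqrt(109) (G = sqrt(436) = 2*sqrt(109) ≈ 20.881)
r(x, B) = 7 - B - B**2 (r(x, B) = 7 - (B*B + B) = 7 - (B**2 + B) = 7 - (B + B**2) = 7 + (-B - B**2) = 7 - B - B**2)
r(23, 1) + (-105/(-448))*G = (7 - 1*1 - 1*1**2) + (-105/(-448))*(2*sqrt(109)) = (7 - 1 - 1*1) + (-105*(-1/448))*(2*sqrt(109)) = (7 - 1 - 1) + 15*(2*sqrt(109))/64 = 5 + 15*sqrt(109)/32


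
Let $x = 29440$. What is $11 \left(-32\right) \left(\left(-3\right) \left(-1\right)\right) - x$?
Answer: $-30496$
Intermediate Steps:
$11 \left(-32\right) \left(\left(-3\right) \left(-1\right)\right) - x = 11 \left(-32\right) \left(\left(-3\right) \left(-1\right)\right) - 29440 = \left(-352\right) 3 - 29440 = -1056 - 29440 = -30496$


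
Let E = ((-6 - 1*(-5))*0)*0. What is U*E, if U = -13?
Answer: 0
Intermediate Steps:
E = 0 (E = ((-6 + 5)*0)*0 = -1*0*0 = 0*0 = 0)
U*E = -13*0 = 0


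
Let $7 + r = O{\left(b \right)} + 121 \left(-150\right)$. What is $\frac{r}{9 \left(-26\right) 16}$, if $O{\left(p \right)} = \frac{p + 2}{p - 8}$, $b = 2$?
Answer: $\frac{54473}{11232} \approx 4.8498$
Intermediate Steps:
$O{\left(p \right)} = \frac{2 + p}{-8 + p}$
$r = - \frac{54473}{3}$ ($r = -7 + \left(\frac{2 + 2}{-8 + 2} + 121 \left(-150\right)\right) = -7 - \left(18150 - \frac{1}{-6} \cdot 4\right) = -7 - \frac{54452}{3} = - \frac{54473}{3} \approx -18158.0$)
$\frac{r}{9 \left(-26\right) 16} = - \frac{54473}{3 \cdot 9 \left(-26\right) 16} = - \frac{54473}{3 \left(\left(-234\right) 16\right)} = - \frac{54473}{3 \left(-3744\right)} = \left(- \frac{54473}{3}\right) \left(- \frac{1}{3744}\right) = \frac{54473}{11232}$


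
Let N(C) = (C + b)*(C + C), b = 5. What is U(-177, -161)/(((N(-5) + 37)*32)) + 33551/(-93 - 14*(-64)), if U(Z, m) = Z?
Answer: 39582253/950752 ≈ 41.633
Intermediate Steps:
N(C) = 2*C*(5 + C) (N(C) = (C + 5)*(C + C) = (5 + C)*(2*C) = 2*C*(5 + C))
U(-177, -161)/(((N(-5) + 37)*32)) + 33551/(-93 - 14*(-64)) = -177*1/(32*(2*(-5)*(5 - 5) + 37)) + 33551/(-93 - 14*(-64)) = -177*1/(32*(2*(-5)*0 + 37)) + 33551/(-93 + 896) = -177*1/(32*(0 + 37)) + 33551/803 = -177/(37*32) + 33551*(1/803) = -177/1184 + 33551/803 = 39582253/950752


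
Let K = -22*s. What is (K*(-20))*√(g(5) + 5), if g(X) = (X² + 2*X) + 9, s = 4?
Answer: 12320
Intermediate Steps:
g(X) = 9 + X² + 2*X
K = -88 (K = -22*4 = -88)
(K*(-20))*√(g(5) + 5) = (-88*(-20))*√((9 + 5² + 2*5) + 5) = 1760*√((9 + 25 + 10) + 5) = 1760*√(44 + 5) = 1760*√49 = 1760*7 = 12320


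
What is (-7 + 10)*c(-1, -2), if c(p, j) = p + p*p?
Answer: 0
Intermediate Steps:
c(p, j) = p + p**2
(-7 + 10)*c(-1, -2) = (-7 + 10)*(-(1 - 1)) = 3*(-1*0) = 3*0 = 0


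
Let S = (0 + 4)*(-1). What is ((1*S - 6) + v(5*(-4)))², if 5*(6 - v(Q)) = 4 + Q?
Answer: 16/25 ≈ 0.64000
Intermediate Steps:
S = -4 (S = 4*(-1) = -4)
v(Q) = 26/5 - Q/5 (v(Q) = 6 - (4 + Q)/5 = 6 + (-⅘ - Q/5) = 26/5 - Q/5)
((1*S - 6) + v(5*(-4)))² = ((1*(-4) - 6) + (26/5 - (-4)))² = ((-4 - 6) + (26/5 - ⅕*(-20)))² = (-10 + (26/5 + 4))² = (-10 + 46/5)² = (-⅘)² = 16/25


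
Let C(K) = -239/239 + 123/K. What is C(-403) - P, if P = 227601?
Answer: -91723729/403 ≈ -2.2760e+5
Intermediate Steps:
C(K) = -1 + 123/K (C(K) = -239*1/239 + 123/K = -1 + 123/K)
C(-403) - P = (123 - 1*(-403))/(-403) - 1*227601 = -(123 + 403)/403 - 227601 = -1/403*526 - 227601 = -526/403 - 227601 = -91723729/403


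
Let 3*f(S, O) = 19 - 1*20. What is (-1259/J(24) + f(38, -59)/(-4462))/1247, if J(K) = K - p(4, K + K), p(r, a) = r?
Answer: -8426477/166923420 ≈ -0.050481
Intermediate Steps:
f(S, O) = -⅓ (f(S, O) = (19 - 1*20)/3 = (19 - 20)/3 = (⅓)*(-1) = -⅓)
J(K) = -4 + K (J(K) = K - 1*4 = K - 4 = -4 + K)
(-1259/J(24) + f(38, -59)/(-4462))/1247 = (-1259/(-4 + 24) - ⅓/(-4462))/1247 = (-1259/20 - ⅓*(-1/4462))*(1/1247) = (-1259*1/20 + 1/13386)*(1/1247) = (-1259/20 + 1/13386)*(1/1247) = -8426477/133860*1/1247 = -8426477/166923420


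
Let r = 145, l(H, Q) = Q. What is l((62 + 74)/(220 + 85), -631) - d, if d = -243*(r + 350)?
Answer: 119654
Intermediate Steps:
d = -120285 (d = -243*(145 + 350) = -243*495 = -120285)
l((62 + 74)/(220 + 85), -631) - d = -631 - 1*(-120285) = -631 + 120285 = 119654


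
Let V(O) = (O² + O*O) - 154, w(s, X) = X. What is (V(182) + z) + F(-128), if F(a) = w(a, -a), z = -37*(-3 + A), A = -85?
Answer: 69478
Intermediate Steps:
z = 3256 (z = -37*(-3 - 85) = -37*(-88) = 3256)
F(a) = -a
V(O) = -154 + 2*O² (V(O) = (O² + O²) - 154 = 2*O² - 154 = -154 + 2*O²)
(V(182) + z) + F(-128) = ((-154 + 2*182²) + 3256) - 1*(-128) = ((-154 + 2*33124) + 3256) + 128 = ((-154 + 66248) + 3256) + 128 = (66094 + 3256) + 128 = 69350 + 128 = 69478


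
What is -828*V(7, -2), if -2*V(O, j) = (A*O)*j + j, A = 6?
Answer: -35604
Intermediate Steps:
V(O, j) = -j/2 - 3*O*j (V(O, j) = -((6*O)*j + j)/2 = -(6*O*j + j)/2 = -(j + 6*O*j)/2 = -j/2 - 3*O*j)
-828*V(7, -2) = -(-414)*(-2)*(1 + 6*7) = -(-414)*(-2)*(1 + 42) = -(-414)*(-2)*43 = -828*43 = -35604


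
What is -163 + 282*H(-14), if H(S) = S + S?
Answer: -8059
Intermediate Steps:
H(S) = 2*S
-163 + 282*H(-14) = -163 + 282*(2*(-14)) = -163 + 282*(-28) = -163 - 7896 = -8059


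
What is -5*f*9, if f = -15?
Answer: 675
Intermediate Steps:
-5*f*9 = -5*(-15)*9 = 75*9 = 675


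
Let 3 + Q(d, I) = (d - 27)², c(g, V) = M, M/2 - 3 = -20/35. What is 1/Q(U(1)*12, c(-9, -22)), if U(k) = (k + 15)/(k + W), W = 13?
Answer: 49/8502 ≈ 0.0057634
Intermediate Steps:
U(k) = (15 + k)/(13 + k) (U(k) = (k + 15)/(k + 13) = (15 + k)/(13 + k))
M = 34/7 (M = 6 + 2*(-20/35) = 6 + 2*(-20*1/35) = 6 + 2*(-4/7) = 6 - 8/7 = 34/7 ≈ 4.8571)
c(g, V) = 34/7
Q(d, I) = -3 + (-27 + d)² (Q(d, I) = -3 + (d - 27)² = -3 + (-27 + d)²)
1/Q(U(1)*12, c(-9, -22)) = 1/(-3 + (-27 + ((15 + 1)/(13 + 1))*12)²) = 1/(-3 + (-27 + (16/14)*12)²) = 1/(-3 + (-27 + ((1/14)*16)*12)²) = 1/(-3 + (-27 + (8/7)*12)²) = 1/(-3 + (-27 + 96/7)²) = 1/(-3 + (-93/7)²) = 1/(-3 + 8649/49) = 1/(8502/49) = 49/8502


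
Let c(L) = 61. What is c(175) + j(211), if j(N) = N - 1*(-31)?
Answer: 303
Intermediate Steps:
j(N) = 31 + N (j(N) = N + 31 = 31 + N)
c(175) + j(211) = 61 + (31 + 211) = 61 + 242 = 303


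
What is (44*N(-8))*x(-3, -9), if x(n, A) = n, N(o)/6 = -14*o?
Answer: -88704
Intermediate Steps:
N(o) = -84*o (N(o) = 6*(-14*o) = -84*o)
(44*N(-8))*x(-3, -9) = (44*(-84*(-8)))*(-3) = (44*672)*(-3) = 29568*(-3) = -88704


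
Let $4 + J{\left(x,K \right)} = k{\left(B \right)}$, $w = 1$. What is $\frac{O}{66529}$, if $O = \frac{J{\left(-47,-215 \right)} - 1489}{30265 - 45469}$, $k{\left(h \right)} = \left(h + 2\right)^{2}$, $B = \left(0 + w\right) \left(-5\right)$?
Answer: $\frac{53}{36125247} \approx 1.4671 \cdot 10^{-6}$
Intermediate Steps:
$B = -5$ ($B = \left(0 + 1\right) \left(-5\right) = 1 \left(-5\right) = -5$)
$k{\left(h \right)} = \left(2 + h\right)^{2}$
$J{\left(x,K \right)} = 5$ ($J{\left(x,K \right)} = -4 + \left(2 - 5\right)^{2} = -4 + \left(-3\right)^{2} = -4 + 9 = 5$)
$O = \frac{53}{543}$ ($O = \frac{5 - 1489}{30265 - 45469} = - \frac{1484}{-15204} = \left(-1484\right) \left(- \frac{1}{15204}\right) = \frac{53}{543} \approx 0.097606$)
$\frac{O}{66529} = \frac{53}{543 \cdot 66529} = \frac{53}{543} \cdot \frac{1}{66529} = \frac{53}{36125247}$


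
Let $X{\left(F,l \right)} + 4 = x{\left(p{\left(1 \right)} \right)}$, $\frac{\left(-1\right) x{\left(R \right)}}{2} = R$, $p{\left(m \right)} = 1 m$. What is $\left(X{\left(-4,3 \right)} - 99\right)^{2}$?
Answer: $11025$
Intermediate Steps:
$p{\left(m \right)} = m$
$x{\left(R \right)} = - 2 R$
$X{\left(F,l \right)} = -6$ ($X{\left(F,l \right)} = -4 - 2 = -6$)
$\left(X{\left(-4,3 \right)} - 99\right)^{2} = \left(-6 - 99\right)^{2} = \left(-105\right)^{2} = 11025$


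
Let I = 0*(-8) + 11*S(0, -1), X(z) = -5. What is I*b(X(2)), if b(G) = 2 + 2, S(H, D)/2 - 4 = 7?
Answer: 968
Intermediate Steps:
S(H, D) = 22 (S(H, D) = 8 + 2*7 = 8 + 14 = 22)
b(G) = 4
I = 242 (I = 0*(-8) + 11*22 = 0 + 242 = 242)
I*b(X(2)) = 242*4 = 968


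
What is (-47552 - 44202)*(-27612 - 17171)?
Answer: 4109019382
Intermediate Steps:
(-47552 - 44202)*(-27612 - 17171) = -91754*(-44783) = 4109019382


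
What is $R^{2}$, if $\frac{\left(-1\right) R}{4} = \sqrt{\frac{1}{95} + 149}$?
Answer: $\frac{226496}{95} \approx 2384.2$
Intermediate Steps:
$R = - \frac{8 \sqrt{336205}}{95}$ ($R = - 4 \sqrt{\frac{1}{95} + 149} = - 4 \sqrt{\frac{14156}{95}} = - 4 \frac{2 \sqrt{336205}}{95} = - \frac{8 \sqrt{336205}}{95} \approx -48.828$)
$R^{2} = \left(- \frac{8 \sqrt{336205}}{95}\right)^{2} = \frac{226496}{95}$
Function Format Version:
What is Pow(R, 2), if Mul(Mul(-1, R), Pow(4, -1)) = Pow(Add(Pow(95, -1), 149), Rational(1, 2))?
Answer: Rational(226496, 95) ≈ 2384.2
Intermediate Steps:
R = Mul(Rational(-8, 95), Pow(336205, Rational(1, 2))) (R = Mul(-4, Pow(Add(Pow(95, -1), 149), Rational(1, 2))) = Mul(-4, Pow(Add(Rational(1, 95), 149), Rational(1, 2))) = Mul(-4, Pow(Rational(14156, 95), Rational(1, 2))) = Mul(-4, Mul(Rational(2, 95), Pow(336205, Rational(1, 2)))) = Mul(Rational(-8, 95), Pow(336205, Rational(1, 2))) ≈ -48.828)
Pow(R, 2) = Pow(Mul(Rational(-8, 95), Pow(336205, Rational(1, 2))), 2) = Rational(226496, 95)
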